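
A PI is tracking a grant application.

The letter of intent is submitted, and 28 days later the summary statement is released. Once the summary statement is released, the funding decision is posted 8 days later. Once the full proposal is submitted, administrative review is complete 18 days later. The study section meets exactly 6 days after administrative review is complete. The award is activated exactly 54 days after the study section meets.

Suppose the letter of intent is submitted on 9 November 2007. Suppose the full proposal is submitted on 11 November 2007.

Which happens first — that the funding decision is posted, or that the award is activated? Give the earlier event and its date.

The funding decision is posted — 15 December 2007

The letter of intent is submitted: Nov 9, 2007.
The summary statement is released: Nov 9, 2007 + 28 days = Dec 7, 2007.
The funding decision is posted: Dec 7, 2007 + 8 days = Dec 15, 2007.
The full proposal is submitted: Nov 11, 2007.
Administrative review is complete: Nov 11, 2007 + 18 days = Nov 29, 2007.
The study section meets: Nov 29, 2007 + 6 days = Dec 5, 2007.
The award is activated: Dec 5, 2007 + 54 days = Jan 28, 2008.
Comparing: the funding decision is posted on Dec 15, 2007 vs the award is activated on Jan 28, 2008. Earlier: the funding decision is posted.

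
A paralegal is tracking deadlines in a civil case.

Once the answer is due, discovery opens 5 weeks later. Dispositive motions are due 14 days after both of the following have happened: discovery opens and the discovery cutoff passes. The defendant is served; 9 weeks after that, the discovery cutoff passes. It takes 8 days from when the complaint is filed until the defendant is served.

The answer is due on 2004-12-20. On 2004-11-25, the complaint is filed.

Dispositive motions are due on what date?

The answer is due: Dec 20, 2004.
Discovery opens: Dec 20, 2004 + 5 weeks = Jan 24, 2005.
The complaint is filed: Nov 25, 2004.
The defendant is served: Nov 25, 2004 + 8 days = Dec 3, 2004.
The discovery cutoff passes: Dec 3, 2004 + 9 weeks = Feb 4, 2005.
Both prerequisites met — discovery opens (Jan 24, 2005), the discovery cutoff passes (Feb 4, 2005); the later is Feb 4, 2005.
Dispositive motions are due: Feb 4, 2005 + 14 days = Feb 18, 2005.

2005-02-18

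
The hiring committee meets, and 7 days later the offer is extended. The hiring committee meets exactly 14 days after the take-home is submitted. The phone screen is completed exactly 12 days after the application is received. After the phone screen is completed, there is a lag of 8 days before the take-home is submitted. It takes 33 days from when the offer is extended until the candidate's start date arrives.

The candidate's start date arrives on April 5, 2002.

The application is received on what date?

January 21, 2002

The candidate's start date arrives: Apr 5, 2002.
The offer is extended: Apr 5, 2002 − 33 days = Mar 3, 2002.
The hiring committee meets: Mar 3, 2002 − 7 days = Feb 24, 2002.
The take-home is submitted: Feb 24, 2002 − 14 days = Feb 10, 2002.
The phone screen is completed: Feb 10, 2002 − 8 days = Feb 2, 2002.
The application is received: Feb 2, 2002 − 12 days = Jan 21, 2002.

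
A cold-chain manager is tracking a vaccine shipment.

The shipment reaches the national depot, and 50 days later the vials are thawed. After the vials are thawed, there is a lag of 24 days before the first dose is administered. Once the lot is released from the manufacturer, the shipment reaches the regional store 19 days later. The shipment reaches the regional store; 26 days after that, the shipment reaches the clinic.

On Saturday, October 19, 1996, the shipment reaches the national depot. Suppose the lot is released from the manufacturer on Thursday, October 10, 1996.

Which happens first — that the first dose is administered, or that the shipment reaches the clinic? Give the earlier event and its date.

The shipment reaches the clinic — Sunday, November 24, 1996

The shipment reaches the national depot: Oct 19, 1996.
The vials are thawed: Oct 19, 1996 + 50 days = Dec 8, 1996.
The first dose is administered: Dec 8, 1996 + 24 days = Jan 1, 1997.
The lot is released from the manufacturer: Oct 10, 1996.
The shipment reaches the regional store: Oct 10, 1996 + 19 days = Oct 29, 1996.
The shipment reaches the clinic: Oct 29, 1996 + 26 days = Nov 24, 1996.
Comparing: the first dose is administered on Jan 1, 1997 vs the shipment reaches the clinic on Nov 24, 1996. Earlier: the shipment reaches the clinic.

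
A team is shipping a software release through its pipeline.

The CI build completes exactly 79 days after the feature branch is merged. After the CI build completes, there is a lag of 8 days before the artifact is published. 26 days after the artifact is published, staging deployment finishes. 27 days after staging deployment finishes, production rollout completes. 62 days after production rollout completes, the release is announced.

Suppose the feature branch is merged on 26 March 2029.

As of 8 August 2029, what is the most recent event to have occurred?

Staging deployment finishes

The feature branch is merged: Mar 26, 2029.
The CI build completes: Mar 26, 2029 + 79 days = Jun 13, 2029.
The artifact is published: Jun 13, 2029 + 8 days = Jun 21, 2029.
Staging deployment finishes: Jun 21, 2029 + 26 days = Jul 17, 2029.
Production rollout completes: Jul 17, 2029 + 27 days = Aug 13, 2029.
The release is announced: Aug 13, 2029 + 62 days = Oct 14, 2029.
Aug 8, 2029 falls between when staging deployment finishes (Jul 17, 2029) and when production rollout completes (Aug 13, 2029).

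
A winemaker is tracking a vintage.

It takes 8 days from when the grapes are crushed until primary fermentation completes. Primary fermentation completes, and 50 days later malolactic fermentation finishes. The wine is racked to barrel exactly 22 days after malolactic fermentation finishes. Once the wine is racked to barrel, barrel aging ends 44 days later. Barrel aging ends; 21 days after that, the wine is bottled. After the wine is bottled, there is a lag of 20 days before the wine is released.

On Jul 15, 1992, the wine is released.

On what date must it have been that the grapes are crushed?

The wine is released: Jul 15, 1992.
The wine is bottled: Jul 15, 1992 − 20 days = Jun 25, 1992.
Barrel aging ends: Jun 25, 1992 − 21 days = Jun 4, 1992.
The wine is racked to barrel: Jun 4, 1992 − 44 days = Apr 21, 1992.
Malolactic fermentation finishes: Apr 21, 1992 − 22 days = Mar 30, 1992.
Primary fermentation completes: Mar 30, 1992 − 50 days = Feb 9, 1992.
The grapes are crushed: Feb 9, 1992 − 8 days = Feb 1, 1992.

Feb 1, 1992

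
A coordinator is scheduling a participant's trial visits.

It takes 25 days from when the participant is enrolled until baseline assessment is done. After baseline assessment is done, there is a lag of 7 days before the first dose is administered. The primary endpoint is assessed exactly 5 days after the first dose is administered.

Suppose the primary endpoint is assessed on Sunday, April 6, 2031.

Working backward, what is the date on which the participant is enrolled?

The primary endpoint is assessed: Apr 6, 2031.
The first dose is administered: Apr 6, 2031 − 5 days = Apr 1, 2031.
Baseline assessment is done: Apr 1, 2031 − 7 days = Mar 25, 2031.
The participant is enrolled: Mar 25, 2031 − 25 days = Feb 28, 2031.

Friday, February 28, 2031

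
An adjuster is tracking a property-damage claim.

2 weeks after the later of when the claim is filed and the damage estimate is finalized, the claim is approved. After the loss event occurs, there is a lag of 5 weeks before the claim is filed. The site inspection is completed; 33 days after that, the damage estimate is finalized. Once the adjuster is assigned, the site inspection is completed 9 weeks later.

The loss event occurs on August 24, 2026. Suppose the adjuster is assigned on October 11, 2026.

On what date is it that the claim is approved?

January 29, 2027

The loss event occurs: Aug 24, 2026.
The claim is filed: Aug 24, 2026 + 5 weeks = Sep 28, 2026.
The adjuster is assigned: Oct 11, 2026.
The site inspection is completed: Oct 11, 2026 + 9 weeks = Dec 13, 2026.
The damage estimate is finalized: Dec 13, 2026 + 33 days = Jan 15, 2027.
Both prerequisites met — the claim is filed (Sep 28, 2026), the damage estimate is finalized (Jan 15, 2027); the later is Jan 15, 2027.
The claim is approved: Jan 15, 2027 + 2 weeks = Jan 29, 2027.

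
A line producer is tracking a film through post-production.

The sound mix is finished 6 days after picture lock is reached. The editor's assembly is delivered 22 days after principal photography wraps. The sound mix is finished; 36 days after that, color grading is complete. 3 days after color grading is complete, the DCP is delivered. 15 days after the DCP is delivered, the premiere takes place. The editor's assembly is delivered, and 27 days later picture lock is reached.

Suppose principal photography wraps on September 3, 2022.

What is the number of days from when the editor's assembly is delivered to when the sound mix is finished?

33 days

Causal path: the editor's assembly is delivered → picture lock is reached → the sound mix is finished.
Total delay along the path: 27 + 6 = 33 days.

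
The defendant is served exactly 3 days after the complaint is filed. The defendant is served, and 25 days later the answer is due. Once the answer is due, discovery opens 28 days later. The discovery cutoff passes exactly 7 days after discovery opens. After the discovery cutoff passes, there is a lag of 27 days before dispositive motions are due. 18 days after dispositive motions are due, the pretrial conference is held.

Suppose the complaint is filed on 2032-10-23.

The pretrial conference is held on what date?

2033-02-08

The complaint is filed: Oct 23, 2032.
The defendant is served: Oct 23, 2032 + 3 days = Oct 26, 2032.
The answer is due: Oct 26, 2032 + 25 days = Nov 20, 2032.
Discovery opens: Nov 20, 2032 + 28 days = Dec 18, 2032.
The discovery cutoff passes: Dec 18, 2032 + 7 days = Dec 25, 2032.
Dispositive motions are due: Dec 25, 2032 + 27 days = Jan 21, 2033.
The pretrial conference is held: Jan 21, 2033 + 18 days = Feb 8, 2033.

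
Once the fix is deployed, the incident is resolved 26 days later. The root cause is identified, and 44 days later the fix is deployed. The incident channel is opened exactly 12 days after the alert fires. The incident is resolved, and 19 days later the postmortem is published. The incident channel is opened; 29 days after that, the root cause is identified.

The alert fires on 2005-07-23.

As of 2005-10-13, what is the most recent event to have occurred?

The root cause is identified

The alert fires: Jul 23, 2005.
The incident channel is opened: Jul 23, 2005 + 12 days = Aug 4, 2005.
The root cause is identified: Aug 4, 2005 + 29 days = Sep 2, 2005.
The fix is deployed: Sep 2, 2005 + 44 days = Oct 16, 2005.
The incident is resolved: Oct 16, 2005 + 26 days = Nov 11, 2005.
The postmortem is published: Nov 11, 2005 + 19 days = Nov 30, 2005.
Oct 13, 2005 falls between when the root cause is identified (Sep 2, 2005) and when the fix is deployed (Oct 16, 2005).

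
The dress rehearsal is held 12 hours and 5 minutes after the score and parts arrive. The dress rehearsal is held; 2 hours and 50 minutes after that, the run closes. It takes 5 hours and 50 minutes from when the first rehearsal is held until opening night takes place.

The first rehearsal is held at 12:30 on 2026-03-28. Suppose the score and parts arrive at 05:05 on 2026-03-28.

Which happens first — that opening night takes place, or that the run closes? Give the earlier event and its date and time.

The first rehearsal is held: 12:30 Mar 28, 2026.
Opening night takes place: 12:30 Mar 28, 2026 + 5h50m = 18:20 Mar 28, 2026.
The score and parts arrive: 05:05 Mar 28, 2026.
The dress rehearsal is held: 05:05 Mar 28, 2026 + 12h05m = 17:10 Mar 28, 2026.
The run closes: 17:10 Mar 28, 2026 + 2h50m = 20:00 Mar 28, 2026.
Comparing: opening night takes place at 18:20 Mar 28, 2026 vs the run closes at 20:00 Mar 28, 2026. Earlier: opening night takes place.

Opening night takes place — 18:20 on 2026-03-28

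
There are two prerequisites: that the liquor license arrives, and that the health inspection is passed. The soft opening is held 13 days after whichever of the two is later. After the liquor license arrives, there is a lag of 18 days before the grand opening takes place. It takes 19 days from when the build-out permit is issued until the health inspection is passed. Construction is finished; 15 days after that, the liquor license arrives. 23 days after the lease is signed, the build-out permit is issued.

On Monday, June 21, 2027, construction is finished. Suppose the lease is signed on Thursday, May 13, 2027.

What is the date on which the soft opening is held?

Monday, July 19, 2027

Construction is finished: Jun 21, 2027.
The liquor license arrives: Jun 21, 2027 + 15 days = Jul 6, 2027.
The lease is signed: May 13, 2027.
The build-out permit is issued: May 13, 2027 + 23 days = Jun 5, 2027.
The health inspection is passed: Jun 5, 2027 + 19 days = Jun 24, 2027.
Both prerequisites met — the liquor license arrives (Jul 6, 2027), the health inspection is passed (Jun 24, 2027); the later is Jul 6, 2027.
The soft opening is held: Jul 6, 2027 + 13 days = Jul 19, 2027.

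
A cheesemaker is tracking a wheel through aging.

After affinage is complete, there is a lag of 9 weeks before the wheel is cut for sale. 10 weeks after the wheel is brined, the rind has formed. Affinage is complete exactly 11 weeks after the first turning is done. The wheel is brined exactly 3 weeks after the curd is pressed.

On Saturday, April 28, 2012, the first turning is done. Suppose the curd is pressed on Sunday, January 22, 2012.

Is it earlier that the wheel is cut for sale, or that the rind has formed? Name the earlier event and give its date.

The first turning is done: Apr 28, 2012.
Affinage is complete: Apr 28, 2012 + 11 weeks = Jul 14, 2012.
The wheel is cut for sale: Jul 14, 2012 + 9 weeks = Sep 15, 2012.
The curd is pressed: Jan 22, 2012.
The wheel is brined: Jan 22, 2012 + 3 weeks = Feb 12, 2012.
The rind has formed: Feb 12, 2012 + 10 weeks = Apr 22, 2012.
Comparing: the wheel is cut for sale on Sep 15, 2012 vs the rind has formed on Apr 22, 2012. Earlier: the rind has formed.

The rind has formed — Sunday, April 22, 2012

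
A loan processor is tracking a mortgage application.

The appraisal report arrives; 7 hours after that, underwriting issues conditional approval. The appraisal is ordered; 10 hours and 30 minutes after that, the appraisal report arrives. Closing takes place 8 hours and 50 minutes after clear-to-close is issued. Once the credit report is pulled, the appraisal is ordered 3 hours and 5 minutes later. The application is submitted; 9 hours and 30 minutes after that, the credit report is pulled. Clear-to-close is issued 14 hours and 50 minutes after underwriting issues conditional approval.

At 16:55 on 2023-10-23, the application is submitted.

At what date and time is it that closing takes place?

The application is submitted: 16:55 Oct 23, 2023.
The credit report is pulled: 16:55 Oct 23, 2023 + 9h30m = 02:25 Oct 24, 2023.
The appraisal is ordered: 02:25 Oct 24, 2023 + 3h05m = 05:30 Oct 24, 2023.
The appraisal report arrives: 05:30 Oct 24, 2023 + 10h30m = 16:00 Oct 24, 2023.
Underwriting issues conditional approval: 16:00 Oct 24, 2023 + 7h = 23:00 Oct 24, 2023.
Clear-to-close is issued: 23:00 Oct 24, 2023 + 14h50m = 13:50 Oct 25, 2023.
Closing takes place: 13:50 Oct 25, 2023 + 8h50m = 22:40 Oct 25, 2023.

22:40 on 2023-10-25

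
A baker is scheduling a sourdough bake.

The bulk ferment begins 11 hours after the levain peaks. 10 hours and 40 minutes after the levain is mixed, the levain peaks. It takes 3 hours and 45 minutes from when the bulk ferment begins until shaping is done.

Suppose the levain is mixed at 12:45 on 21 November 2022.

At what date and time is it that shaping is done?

The levain is mixed: 12:45 Nov 21, 2022.
The levain peaks: 12:45 Nov 21, 2022 + 10h40m = 23:25 Nov 21, 2022.
The bulk ferment begins: 23:25 Nov 21, 2022 + 11h = 10:25 Nov 22, 2022.
Shaping is done: 10:25 Nov 22, 2022 + 3h45m = 14:10 Nov 22, 2022.

14:10 on 22 November 2022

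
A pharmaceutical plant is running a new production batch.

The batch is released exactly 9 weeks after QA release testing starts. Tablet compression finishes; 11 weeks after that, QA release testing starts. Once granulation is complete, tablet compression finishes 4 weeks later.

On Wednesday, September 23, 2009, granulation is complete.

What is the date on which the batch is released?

Wednesday, March 10, 2010

Granulation is complete: Sep 23, 2009.
Tablet compression finishes: Sep 23, 2009 + 4 weeks = Oct 21, 2009.
QA release testing starts: Oct 21, 2009 + 11 weeks = Jan 6, 2010.
The batch is released: Jan 6, 2010 + 9 weeks = Mar 10, 2010.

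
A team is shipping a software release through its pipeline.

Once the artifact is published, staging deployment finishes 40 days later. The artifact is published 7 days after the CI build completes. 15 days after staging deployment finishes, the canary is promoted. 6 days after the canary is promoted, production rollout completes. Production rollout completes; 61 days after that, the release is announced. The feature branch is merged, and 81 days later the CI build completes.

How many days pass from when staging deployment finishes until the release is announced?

82 days

Causal path: staging deployment finishes → the canary is promoted → production rollout completes → the release is announced.
Total delay along the path: 15 + 6 + 61 = 82 days.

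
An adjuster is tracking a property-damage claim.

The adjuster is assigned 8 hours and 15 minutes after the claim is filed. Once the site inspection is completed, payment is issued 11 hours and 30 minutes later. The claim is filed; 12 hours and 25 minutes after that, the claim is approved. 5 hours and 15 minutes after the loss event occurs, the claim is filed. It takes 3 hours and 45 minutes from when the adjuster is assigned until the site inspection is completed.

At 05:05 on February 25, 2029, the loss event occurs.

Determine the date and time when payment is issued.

09:50 on February 26, 2029

The loss event occurs: 05:05 Feb 25, 2029.
The claim is filed: 05:05 Feb 25, 2029 + 5h15m = 10:20 Feb 25, 2029.
The adjuster is assigned: 10:20 Feb 25, 2029 + 8h15m = 18:35 Feb 25, 2029.
The site inspection is completed: 18:35 Feb 25, 2029 + 3h45m = 22:20 Feb 25, 2029.
Payment is issued: 22:20 Feb 25, 2029 + 11h30m = 09:50 Feb 26, 2029.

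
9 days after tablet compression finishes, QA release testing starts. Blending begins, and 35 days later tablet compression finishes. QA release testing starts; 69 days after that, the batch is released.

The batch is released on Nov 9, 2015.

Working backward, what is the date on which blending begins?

Jul 19, 2015

The batch is released: Nov 9, 2015.
QA release testing starts: Nov 9, 2015 − 69 days = Sep 1, 2015.
Tablet compression finishes: Sep 1, 2015 − 9 days = Aug 23, 2015.
Blending begins: Aug 23, 2015 − 35 days = Jul 19, 2015.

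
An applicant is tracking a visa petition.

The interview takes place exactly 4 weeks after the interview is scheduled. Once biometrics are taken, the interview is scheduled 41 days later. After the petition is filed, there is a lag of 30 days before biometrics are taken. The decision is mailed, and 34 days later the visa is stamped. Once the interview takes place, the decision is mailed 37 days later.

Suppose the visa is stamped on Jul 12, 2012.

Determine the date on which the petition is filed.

The visa is stamped: Jul 12, 2012.
The decision is mailed: Jul 12, 2012 − 34 days = Jun 8, 2012.
The interview takes place: Jun 8, 2012 − 37 days = May 2, 2012.
The interview is scheduled: May 2, 2012 − 4 weeks = Apr 4, 2012.
Biometrics are taken: Apr 4, 2012 − 41 days = Feb 23, 2012.
The petition is filed: Feb 23, 2012 − 30 days = Jan 24, 2012.

Jan 24, 2012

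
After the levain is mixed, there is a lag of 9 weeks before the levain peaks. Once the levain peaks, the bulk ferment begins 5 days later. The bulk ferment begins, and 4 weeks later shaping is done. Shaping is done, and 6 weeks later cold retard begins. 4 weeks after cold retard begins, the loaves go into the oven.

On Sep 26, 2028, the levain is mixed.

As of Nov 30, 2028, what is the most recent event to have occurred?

The levain peaks

The levain is mixed: Sep 26, 2028.
The levain peaks: Sep 26, 2028 + 9 weeks = Nov 28, 2028.
The bulk ferment begins: Nov 28, 2028 + 5 days = Dec 3, 2028.
Shaping is done: Dec 3, 2028 + 4 weeks = Dec 31, 2028.
Cold retard begins: Dec 31, 2028 + 6 weeks = Feb 11, 2029.
The loaves go into the oven: Feb 11, 2029 + 4 weeks = Mar 11, 2029.
Nov 30, 2028 falls between when the levain peaks (Nov 28, 2028) and when the bulk ferment begins (Dec 3, 2028).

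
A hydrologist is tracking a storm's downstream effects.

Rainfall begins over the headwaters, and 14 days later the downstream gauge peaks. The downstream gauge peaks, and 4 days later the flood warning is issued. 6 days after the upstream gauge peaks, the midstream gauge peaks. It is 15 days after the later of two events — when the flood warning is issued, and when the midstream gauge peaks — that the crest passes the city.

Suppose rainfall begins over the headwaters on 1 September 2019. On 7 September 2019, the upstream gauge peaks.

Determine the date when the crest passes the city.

4 October 2019

Rainfall begins over the headwaters: Sep 1, 2019.
The downstream gauge peaks: Sep 1, 2019 + 14 days = Sep 15, 2019.
The flood warning is issued: Sep 15, 2019 + 4 days = Sep 19, 2019.
The upstream gauge peaks: Sep 7, 2019.
The midstream gauge peaks: Sep 7, 2019 + 6 days = Sep 13, 2019.
Both prerequisites met — the flood warning is issued (Sep 19, 2019), the midstream gauge peaks (Sep 13, 2019); the later is Sep 19, 2019.
The crest passes the city: Sep 19, 2019 + 15 days = Oct 4, 2019.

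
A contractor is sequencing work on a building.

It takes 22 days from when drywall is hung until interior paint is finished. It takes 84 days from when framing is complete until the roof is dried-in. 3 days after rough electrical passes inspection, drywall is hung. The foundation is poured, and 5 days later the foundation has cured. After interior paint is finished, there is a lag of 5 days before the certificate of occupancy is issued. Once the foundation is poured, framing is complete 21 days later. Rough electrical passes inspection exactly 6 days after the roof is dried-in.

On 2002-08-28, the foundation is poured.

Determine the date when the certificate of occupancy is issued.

2003-01-16

The foundation is poured: Aug 28, 2002.
Framing is complete: Aug 28, 2002 + 21 days = Sep 18, 2002.
The roof is dried-in: Sep 18, 2002 + 84 days = Dec 11, 2002.
Rough electrical passes inspection: Dec 11, 2002 + 6 days = Dec 17, 2002.
Drywall is hung: Dec 17, 2002 + 3 days = Dec 20, 2002.
Interior paint is finished: Dec 20, 2002 + 22 days = Jan 11, 2003.
The certificate of occupancy is issued: Jan 11, 2003 + 5 days = Jan 16, 2003.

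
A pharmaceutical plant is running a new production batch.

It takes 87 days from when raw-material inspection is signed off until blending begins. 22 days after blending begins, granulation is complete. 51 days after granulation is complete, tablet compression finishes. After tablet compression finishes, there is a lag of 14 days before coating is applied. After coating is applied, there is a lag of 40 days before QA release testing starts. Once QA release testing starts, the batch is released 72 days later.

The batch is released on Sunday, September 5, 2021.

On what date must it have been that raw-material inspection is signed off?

Monday, November 23, 2020

The batch is released: Sep 5, 2021.
QA release testing starts: Sep 5, 2021 − 72 days = Jun 25, 2021.
Coating is applied: Jun 25, 2021 − 40 days = May 16, 2021.
Tablet compression finishes: May 16, 2021 − 14 days = May 2, 2021.
Granulation is complete: May 2, 2021 − 51 days = Mar 12, 2021.
Blending begins: Mar 12, 2021 − 22 days = Feb 18, 2021.
Raw-material inspection is signed off: Feb 18, 2021 − 87 days = Nov 23, 2020.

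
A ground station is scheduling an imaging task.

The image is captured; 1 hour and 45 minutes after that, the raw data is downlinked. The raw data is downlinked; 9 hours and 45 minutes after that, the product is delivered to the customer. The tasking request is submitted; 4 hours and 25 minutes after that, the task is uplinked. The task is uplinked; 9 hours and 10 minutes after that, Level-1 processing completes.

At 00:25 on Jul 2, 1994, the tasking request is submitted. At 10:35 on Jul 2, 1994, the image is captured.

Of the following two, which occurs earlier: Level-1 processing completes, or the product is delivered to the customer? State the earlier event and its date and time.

The tasking request is submitted: 00:25 Jul 2, 1994.
The task is uplinked: 00:25 Jul 2, 1994 + 4h25m = 04:50 Jul 2, 1994.
Level-1 processing completes: 04:50 Jul 2, 1994 + 9h10m = 14:00 Jul 2, 1994.
The image is captured: 10:35 Jul 2, 1994.
The raw data is downlinked: 10:35 Jul 2, 1994 + 1h45m = 12:20 Jul 2, 1994.
The product is delivered to the customer: 12:20 Jul 2, 1994 + 9h45m = 22:05 Jul 2, 1994.
Comparing: Level-1 processing completes at 14:00 Jul 2, 1994 vs the product is delivered to the customer at 22:05 Jul 2, 1994. Earlier: Level-1 processing completes.

Level-1 processing completes — 14:00 on Jul 2, 1994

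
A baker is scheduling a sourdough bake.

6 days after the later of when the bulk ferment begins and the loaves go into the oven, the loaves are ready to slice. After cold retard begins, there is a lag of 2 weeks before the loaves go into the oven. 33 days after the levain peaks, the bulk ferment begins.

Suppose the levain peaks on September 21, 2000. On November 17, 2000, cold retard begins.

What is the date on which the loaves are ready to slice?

The levain peaks: Sep 21, 2000.
The bulk ferment begins: Sep 21, 2000 + 33 days = Oct 24, 2000.
Cold retard begins: Nov 17, 2000.
The loaves go into the oven: Nov 17, 2000 + 2 weeks = Dec 1, 2000.
Both prerequisites met — the bulk ferment begins (Oct 24, 2000), the loaves go into the oven (Dec 1, 2000); the later is Dec 1, 2000.
The loaves are ready to slice: Dec 1, 2000 + 6 days = Dec 7, 2000.

December 7, 2000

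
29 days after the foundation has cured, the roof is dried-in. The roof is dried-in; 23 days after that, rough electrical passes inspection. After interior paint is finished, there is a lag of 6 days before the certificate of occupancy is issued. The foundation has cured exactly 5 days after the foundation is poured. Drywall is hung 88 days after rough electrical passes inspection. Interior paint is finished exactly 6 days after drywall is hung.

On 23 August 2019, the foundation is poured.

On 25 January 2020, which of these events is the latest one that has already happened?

The foundation is poured: Aug 23, 2019.
The foundation has cured: Aug 23, 2019 + 5 days = Aug 28, 2019.
The roof is dried-in: Aug 28, 2019 + 29 days = Sep 26, 2019.
Rough electrical passes inspection: Sep 26, 2019 + 23 days = Oct 19, 2019.
Drywall is hung: Oct 19, 2019 + 88 days = Jan 15, 2020.
Interior paint is finished: Jan 15, 2020 + 6 days = Jan 21, 2020.
The certificate of occupancy is issued: Jan 21, 2020 + 6 days = Jan 27, 2020.
Jan 25, 2020 falls between when interior paint is finished (Jan 21, 2020) and when the certificate of occupancy is issued (Jan 27, 2020).

Interior paint is finished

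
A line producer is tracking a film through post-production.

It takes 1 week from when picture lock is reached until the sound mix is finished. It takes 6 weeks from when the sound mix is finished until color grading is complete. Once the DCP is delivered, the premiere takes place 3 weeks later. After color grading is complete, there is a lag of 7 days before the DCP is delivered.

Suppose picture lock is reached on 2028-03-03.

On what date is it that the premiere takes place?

2028-05-19

Picture lock is reached: Mar 3, 2028.
The sound mix is finished: Mar 3, 2028 + 1 week = Mar 10, 2028.
Color grading is complete: Mar 10, 2028 + 6 weeks = Apr 21, 2028.
The DCP is delivered: Apr 21, 2028 + 7 days = Apr 28, 2028.
The premiere takes place: Apr 28, 2028 + 3 weeks = May 19, 2028.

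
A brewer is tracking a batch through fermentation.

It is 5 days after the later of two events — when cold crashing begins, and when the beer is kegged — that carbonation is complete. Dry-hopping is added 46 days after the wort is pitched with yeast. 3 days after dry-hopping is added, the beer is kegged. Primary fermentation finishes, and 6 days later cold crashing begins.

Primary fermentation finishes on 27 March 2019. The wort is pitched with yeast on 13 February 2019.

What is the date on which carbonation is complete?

Primary fermentation finishes: Mar 27, 2019.
Cold crashing begins: Mar 27, 2019 + 6 days = Apr 2, 2019.
The wort is pitched with yeast: Feb 13, 2019.
Dry-hopping is added: Feb 13, 2019 + 46 days = Mar 31, 2019.
The beer is kegged: Mar 31, 2019 + 3 days = Apr 3, 2019.
Both prerequisites met — cold crashing begins (Apr 2, 2019), the beer is kegged (Apr 3, 2019); the later is Apr 3, 2019.
Carbonation is complete: Apr 3, 2019 + 5 days = Apr 8, 2019.

8 April 2019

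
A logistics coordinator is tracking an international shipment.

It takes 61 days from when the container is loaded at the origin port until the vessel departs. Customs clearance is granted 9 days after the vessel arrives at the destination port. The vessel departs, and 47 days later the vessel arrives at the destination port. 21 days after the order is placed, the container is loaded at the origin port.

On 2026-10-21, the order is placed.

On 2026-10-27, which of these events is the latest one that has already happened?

The order is placed: Oct 21, 2026.
The container is loaded at the origin port: Oct 21, 2026 + 21 days = Nov 11, 2026.
The vessel departs: Nov 11, 2026 + 61 days = Jan 11, 2027.
The vessel arrives at the destination port: Jan 11, 2027 + 47 days = Feb 27, 2027.
Customs clearance is granted: Feb 27, 2027 + 9 days = Mar 8, 2027.
Oct 27, 2026 falls between when the order is placed (Oct 21, 2026) and when the container is loaded at the origin port (Nov 11, 2026).

The order is placed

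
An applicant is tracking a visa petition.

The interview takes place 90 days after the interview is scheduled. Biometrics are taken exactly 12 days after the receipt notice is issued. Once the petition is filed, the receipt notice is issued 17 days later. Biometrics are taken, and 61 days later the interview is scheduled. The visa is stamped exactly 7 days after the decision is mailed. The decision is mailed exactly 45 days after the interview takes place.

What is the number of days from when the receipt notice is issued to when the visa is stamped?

Causal path: the receipt notice is issued → biometrics are taken → the interview is scheduled → the interview takes place → the decision is mailed → the visa is stamped.
Total delay along the path: 12 + 61 + 90 + 45 + 7 = 215 days.

215 days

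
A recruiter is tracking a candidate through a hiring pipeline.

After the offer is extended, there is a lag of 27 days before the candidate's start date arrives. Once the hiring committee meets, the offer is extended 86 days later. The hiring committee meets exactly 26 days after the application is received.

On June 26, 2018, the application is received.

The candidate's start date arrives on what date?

The application is received: Jun 26, 2018.
The hiring committee meets: Jun 26, 2018 + 26 days = Jul 22, 2018.
The offer is extended: Jul 22, 2018 + 86 days = Oct 16, 2018.
The candidate's start date arrives: Oct 16, 2018 + 27 days = Nov 12, 2018.

November 12, 2018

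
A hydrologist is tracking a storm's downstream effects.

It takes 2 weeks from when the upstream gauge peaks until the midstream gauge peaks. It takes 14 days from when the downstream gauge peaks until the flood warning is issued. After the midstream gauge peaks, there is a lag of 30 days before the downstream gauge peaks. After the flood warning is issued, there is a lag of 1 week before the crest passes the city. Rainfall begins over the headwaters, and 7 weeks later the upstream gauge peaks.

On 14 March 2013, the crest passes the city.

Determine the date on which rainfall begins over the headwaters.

20 November 2012

The crest passes the city: Mar 14, 2013.
The flood warning is issued: Mar 14, 2013 − 1 week = Mar 7, 2013.
The downstream gauge peaks: Mar 7, 2013 − 14 days = Feb 21, 2013.
The midstream gauge peaks: Feb 21, 2013 − 30 days = Jan 22, 2013.
The upstream gauge peaks: Jan 22, 2013 − 2 weeks = Jan 8, 2013.
Rainfall begins over the headwaters: Jan 8, 2013 − 7 weeks = Nov 20, 2012.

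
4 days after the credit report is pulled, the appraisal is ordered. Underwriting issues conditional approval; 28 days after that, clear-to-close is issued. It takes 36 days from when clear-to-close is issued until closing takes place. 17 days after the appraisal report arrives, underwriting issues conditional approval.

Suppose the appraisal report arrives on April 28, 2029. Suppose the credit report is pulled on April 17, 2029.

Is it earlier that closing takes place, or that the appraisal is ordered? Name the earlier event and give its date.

The appraisal report arrives: Apr 28, 2029.
Underwriting issues conditional approval: Apr 28, 2029 + 17 days = May 15, 2029.
Clear-to-close is issued: May 15, 2029 + 28 days = Jun 12, 2029.
Closing takes place: Jun 12, 2029 + 36 days = Jul 18, 2029.
The credit report is pulled: Apr 17, 2029.
The appraisal is ordered: Apr 17, 2029 + 4 days = Apr 21, 2029.
Comparing: closing takes place on Jul 18, 2029 vs the appraisal is ordered on Apr 21, 2029. Earlier: the appraisal is ordered.

The appraisal is ordered — April 21, 2029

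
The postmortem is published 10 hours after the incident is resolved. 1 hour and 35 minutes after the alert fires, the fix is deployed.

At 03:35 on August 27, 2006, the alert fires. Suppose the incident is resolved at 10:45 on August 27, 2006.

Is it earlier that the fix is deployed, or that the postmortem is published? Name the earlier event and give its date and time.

The alert fires: 03:35 Aug 27, 2006.
The fix is deployed: 03:35 Aug 27, 2006 + 1h35m = 05:10 Aug 27, 2006.
The incident is resolved: 10:45 Aug 27, 2006.
The postmortem is published: 10:45 Aug 27, 2006 + 10h = 20:45 Aug 27, 2006.
Comparing: the fix is deployed at 05:10 Aug 27, 2006 vs the postmortem is published at 20:45 Aug 27, 2006. Earlier: the fix is deployed.

The fix is deployed — 05:10 on August 27, 2006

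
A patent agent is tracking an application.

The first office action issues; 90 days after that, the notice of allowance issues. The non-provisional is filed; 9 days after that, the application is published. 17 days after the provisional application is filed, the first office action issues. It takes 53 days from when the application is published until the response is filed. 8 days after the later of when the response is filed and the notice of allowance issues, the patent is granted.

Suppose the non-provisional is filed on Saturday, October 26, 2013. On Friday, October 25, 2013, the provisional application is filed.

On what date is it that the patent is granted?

The non-provisional is filed: Oct 26, 2013.
The application is published: Oct 26, 2013 + 9 days = Nov 4, 2013.
The response is filed: Nov 4, 2013 + 53 days = Dec 27, 2013.
The provisional application is filed: Oct 25, 2013.
The first office action issues: Oct 25, 2013 + 17 days = Nov 11, 2013.
The notice of allowance issues: Nov 11, 2013 + 90 days = Feb 9, 2014.
Both prerequisites met — the response is filed (Dec 27, 2013), the notice of allowance issues (Feb 9, 2014); the later is Feb 9, 2014.
The patent is granted: Feb 9, 2014 + 8 days = Feb 17, 2014.

Monday, February 17, 2014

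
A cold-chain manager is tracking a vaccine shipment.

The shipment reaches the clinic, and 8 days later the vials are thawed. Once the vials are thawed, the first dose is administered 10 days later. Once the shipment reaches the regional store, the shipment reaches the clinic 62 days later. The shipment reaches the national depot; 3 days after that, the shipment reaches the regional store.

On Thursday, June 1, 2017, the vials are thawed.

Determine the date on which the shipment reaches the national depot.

Monday, March 20, 2017

The vials are thawed: Jun 1, 2017.
The shipment reaches the clinic: Jun 1, 2017 − 8 days = May 24, 2017.
The shipment reaches the regional store: May 24, 2017 − 62 days = Mar 23, 2017.
The shipment reaches the national depot: Mar 23, 2017 − 3 days = Mar 20, 2017.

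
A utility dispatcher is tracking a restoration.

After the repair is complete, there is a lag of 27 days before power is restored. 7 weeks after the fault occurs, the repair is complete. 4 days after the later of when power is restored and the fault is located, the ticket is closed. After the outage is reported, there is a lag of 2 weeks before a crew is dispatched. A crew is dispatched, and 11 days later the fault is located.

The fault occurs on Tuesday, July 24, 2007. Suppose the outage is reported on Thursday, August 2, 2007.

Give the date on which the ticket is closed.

Friday, October 12, 2007

The fault occurs: Jul 24, 2007.
The repair is complete: Jul 24, 2007 + 7 weeks = Sep 11, 2007.
Power is restored: Sep 11, 2007 + 27 days = Oct 8, 2007.
The outage is reported: Aug 2, 2007.
A crew is dispatched: Aug 2, 2007 + 2 weeks = Aug 16, 2007.
The fault is located: Aug 16, 2007 + 11 days = Aug 27, 2007.
Both prerequisites met — power is restored (Oct 8, 2007), the fault is located (Aug 27, 2007); the later is Oct 8, 2007.
The ticket is closed: Oct 8, 2007 + 4 days = Oct 12, 2007.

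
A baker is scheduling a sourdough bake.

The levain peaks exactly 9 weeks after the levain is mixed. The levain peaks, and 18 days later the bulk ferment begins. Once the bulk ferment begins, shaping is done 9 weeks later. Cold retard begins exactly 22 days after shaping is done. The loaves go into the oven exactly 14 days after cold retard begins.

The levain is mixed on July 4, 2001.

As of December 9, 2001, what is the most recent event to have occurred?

Shaping is done

The levain is mixed: Jul 4, 2001.
The levain peaks: Jul 4, 2001 + 9 weeks = Sep 5, 2001.
The bulk ferment begins: Sep 5, 2001 + 18 days = Sep 23, 2001.
Shaping is done: Sep 23, 2001 + 9 weeks = Nov 25, 2001.
Cold retard begins: Nov 25, 2001 + 22 days = Dec 17, 2001.
The loaves go into the oven: Dec 17, 2001 + 14 days = Dec 31, 2001.
Dec 9, 2001 falls between when shaping is done (Nov 25, 2001) and when cold retard begins (Dec 17, 2001).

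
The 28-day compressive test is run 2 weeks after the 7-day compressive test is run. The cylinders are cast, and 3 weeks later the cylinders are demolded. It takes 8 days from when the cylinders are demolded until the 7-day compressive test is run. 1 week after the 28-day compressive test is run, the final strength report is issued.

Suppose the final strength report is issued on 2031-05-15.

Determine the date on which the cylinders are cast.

The final strength report is issued: May 15, 2031.
The 28-day compressive test is run: May 15, 2031 − 1 week = May 8, 2031.
The 7-day compressive test is run: May 8, 2031 − 2 weeks = Apr 24, 2031.
The cylinders are demolded: Apr 24, 2031 − 8 days = Apr 16, 2031.
The cylinders are cast: Apr 16, 2031 − 3 weeks = Mar 26, 2031.

2031-03-26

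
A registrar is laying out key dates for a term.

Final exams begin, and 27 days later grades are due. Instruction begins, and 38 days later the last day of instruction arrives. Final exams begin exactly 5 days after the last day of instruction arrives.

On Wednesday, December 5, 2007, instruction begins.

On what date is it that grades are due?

Wednesday, February 13, 2008

Instruction begins: Dec 5, 2007.
The last day of instruction arrives: Dec 5, 2007 + 38 days = Jan 12, 2008.
Final exams begin: Jan 12, 2008 + 5 days = Jan 17, 2008.
Grades are due: Jan 17, 2008 + 27 days = Feb 13, 2008.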